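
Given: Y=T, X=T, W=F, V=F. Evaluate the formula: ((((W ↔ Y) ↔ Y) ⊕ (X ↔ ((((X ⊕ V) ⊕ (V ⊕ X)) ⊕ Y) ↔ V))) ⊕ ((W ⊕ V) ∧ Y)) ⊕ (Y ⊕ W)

Substituting Y=T, X=T, W=F, V=F:
W ↔ Y = F ↔ T = F
(W ↔ Y) ↔ Y = F ↔ T = F
X ⊕ V = T ⊕ F = T
V ⊕ X = F ⊕ T = T
(X ⊕ V) ⊕ (V ⊕ X) = T ⊕ T = F
((X ⊕ V) ⊕ (V ⊕ X)) ⊕ Y = F ⊕ T = T
(((X ⊕ V) ⊕ (V ⊕ X)) ⊕ Y) ↔ V = T ↔ F = F
X ↔ ((((X ⊕ V) ⊕ (V ⊕ X)) ⊕ Y) ↔ V) = T ↔ F = F
((W ↔ Y) ↔ Y) ⊕ (X ↔ ((((X ⊕ V) ⊕ (V ⊕ X)) ⊕ Y) ↔ V)) = F ⊕ F = F
W ⊕ V = F ⊕ F = F
(W ⊕ V) ∧ Y = F ∧ T = F
(((W ↔ Y) ↔ Y) ⊕ (X ↔ ((((X ⊕ V) ⊕ (V ⊕ X)) ⊕ Y) ↔ V))) ⊕ ((W ⊕ V) ∧ Y) = F ⊕ F = F
Y ⊕ W = T ⊕ F = T
((((W ↔ Y) ↔ Y) ⊕ (X ↔ ((((X ⊕ V) ⊕ (V ⊕ X)) ⊕ Y) ↔ V))) ⊕ ((W ⊕ V) ∧ Y)) ⊕ (Y ⊕ W) = F ⊕ T = T

T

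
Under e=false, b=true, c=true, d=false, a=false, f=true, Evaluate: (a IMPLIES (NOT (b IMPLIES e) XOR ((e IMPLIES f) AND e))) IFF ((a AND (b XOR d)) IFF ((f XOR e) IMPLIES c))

Substituting e=false, b=true, c=true, d=false, a=false, f=true:
b IMPLIES e = true IMPLIES false = false
NOT (b IMPLIES e) = NOT false = true
e IMPLIES f = false IMPLIES true = true
(e IMPLIES f) AND e = true AND false = false
NOT (b IMPLIES e) XOR ((e IMPLIES f) AND e) = true XOR false = true
a IMPLIES (NOT (b IMPLIES e) XOR ((e IMPLIES f) AND e)) = false IMPLIES true = true
b XOR d = true XOR false = true
a AND (b XOR d) = false AND true = false
f XOR e = true XOR false = true
(f XOR e) IMPLIES c = true IMPLIES true = true
(a AND (b XOR d)) IFF ((f XOR e) IMPLIES c) = false IFF true = false
(a IMPLIES (NOT (b IMPLIES e) XOR ((e IMPLIES f) AND e))) IFF ((a AND (b XOR d)) IFF ((f XOR e) IMPLIES c)) = true IFF false = false

false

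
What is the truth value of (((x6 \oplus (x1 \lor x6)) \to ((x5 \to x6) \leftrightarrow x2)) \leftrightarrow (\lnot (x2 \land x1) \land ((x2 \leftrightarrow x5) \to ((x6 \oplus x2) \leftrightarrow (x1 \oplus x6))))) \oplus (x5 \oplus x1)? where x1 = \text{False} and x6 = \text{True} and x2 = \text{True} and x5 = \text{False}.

Substituting x1=\text{False}, x6=\text{True}, x2=\text{True}, x5=\text{False}:
x1 \lor x6 = \text{False} \lor \text{True} = \text{True}
x6 \oplus (x1 \lor x6) = \text{True} \oplus \text{True} = \text{False}
x5 \to x6 = \text{False} \to \text{True} = \text{True}
(x5 \to x6) \leftrightarrow x2 = \text{True} \leftrightarrow \text{True} = \text{True}
(x6 \oplus (x1 \lor x6)) \to ((x5 \to x6) \leftrightarrow x2) = \text{False} \to \text{True} = \text{True}
x2 \land x1 = \text{True} \land \text{False} = \text{False}
\lnot (x2 \land x1) = \lnot \text{False} = \text{True}
x2 \leftrightarrow x5 = \text{True} \leftrightarrow \text{False} = \text{False}
x6 \oplus x2 = \text{True} \oplus \text{True} = \text{False}
x1 \oplus x6 = \text{False} \oplus \text{True} = \text{True}
(x6 \oplus x2) \leftrightarrow (x1 \oplus x6) = \text{False} \leftrightarrow \text{True} = \text{False}
(x2 \leftrightarrow x5) \to ((x6 \oplus x2) \leftrightarrow (x1 \oplus x6)) = \text{False} \to \text{False} = \text{True}
\lnot (x2 \land x1) \land ((x2 \leftrightarrow x5) \to ((x6 \oplus x2) \leftrightarrow (x1 \oplus x6))) = \text{True} \land \text{True} = \text{True}
((x6 \oplus (x1 \lor x6)) \to ((x5 \to x6) \leftrightarrow x2)) \leftrightarrow (\lnot (x2 \land x1) \land ((x2 \leftrightarrow x5) \to ((x6 \oplus x2) \leftrightarrow (x1 \oplus x6)))) = \text{True} \leftrightarrow \text{True} = \text{True}
x5 \oplus x1 = \text{False} \oplus \text{False} = \text{False}
(((x6 \oplus (x1 \lor x6)) \to ((x5 \to x6) \leftrightarrow x2)) \leftrightarrow (\lnot (x2 \land x1) \land ((x2 \leftrightarrow x5) \to ((x6 \oplus x2) \leftrightarrow (x1 \oplus x6))))) \oplus (x5 \oplus x1) = \text{True} \oplus \text{False} = \text{True}

\text{True}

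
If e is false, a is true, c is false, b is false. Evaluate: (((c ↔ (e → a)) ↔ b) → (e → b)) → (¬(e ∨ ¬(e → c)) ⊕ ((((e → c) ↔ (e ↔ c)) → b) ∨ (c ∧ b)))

e → a = F → T = T
c ↔ (e → a) = F ↔ T = F
(c ↔ (e → a)) ↔ b = F ↔ F = T
e → b = F → F = T
((c ↔ (e → a)) ↔ b) → (e → b) = T → T = T
e → c = F → F = T
¬(e → c) = ¬T = F
e ∨ ¬(e → c) = F ∨ F = F
¬(e ∨ ¬(e → c)) = ¬F = T
e → c = F → F = T
e ↔ c = F ↔ F = T
(e → c) ↔ (e ↔ c) = T ↔ T = T
((e → c) ↔ (e ↔ c)) → b = T → F = F
c ∧ b = F ∧ F = F
(((e → c) ↔ (e ↔ c)) → b) ∨ (c ∧ b) = F ∨ F = F
¬(e ∨ ¬(e → c)) ⊕ ((((e → c) ↔ (e ↔ c)) → b) ∨ (c ∧ b)) = T ⊕ F = T
(((c ↔ (e → a)) ↔ b) → (e → b)) → (¬(e ∨ ¬(e → c)) ⊕ ((((e → c) ↔ (e ↔ c)) → b) ∨ (c ∧ b))) = T → T = T

T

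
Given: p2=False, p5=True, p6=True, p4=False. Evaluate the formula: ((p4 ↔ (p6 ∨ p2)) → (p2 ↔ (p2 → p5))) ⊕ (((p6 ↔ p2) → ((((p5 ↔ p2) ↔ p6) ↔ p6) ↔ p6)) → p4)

True

Substituting p2=False, p5=True, p6=True, p4=False:
p6 ∨ p2 = True ∨ False = True
p4 ↔ (p6 ∨ p2) = False ↔ True = False
p2 → p5 = False → True = True
p2 ↔ (p2 → p5) = False ↔ True = False
(p4 ↔ (p6 ∨ p2)) → (p2 ↔ (p2 → p5)) = False → False = True
p6 ↔ p2 = True ↔ False = False
p5 ↔ p2 = True ↔ False = False
(p5 ↔ p2) ↔ p6 = False ↔ True = False
((p5 ↔ p2) ↔ p6) ↔ p6 = False ↔ True = False
(((p5 ↔ p2) ↔ p6) ↔ p6) ↔ p6 = False ↔ True = False
(p6 ↔ p2) → ((((p5 ↔ p2) ↔ p6) ↔ p6) ↔ p6) = False → False = True
((p6 ↔ p2) → ((((p5 ↔ p2) ↔ p6) ↔ p6) ↔ p6)) → p4 = True → False = False
((p4 ↔ (p6 ∨ p2)) → (p2 ↔ (p2 → p5))) ⊕ (((p6 ↔ p2) → ((((p5 ↔ p2) ↔ p6) ↔ p6) ↔ p6)) → p4) = True ⊕ False = True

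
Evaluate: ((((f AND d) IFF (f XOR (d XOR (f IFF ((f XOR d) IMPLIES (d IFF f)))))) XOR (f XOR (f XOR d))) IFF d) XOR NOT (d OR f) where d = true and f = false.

false

Substituting d=true, f=false:
f AND d = false AND true = false
f XOR d = false XOR true = true
d IFF f = true IFF false = false
(f XOR d) IMPLIES (d IFF f) = true IMPLIES false = false
f IFF ((f XOR d) IMPLIES (d IFF f)) = false IFF false = true
d XOR (f IFF ((f XOR d) IMPLIES (d IFF f))) = true XOR true = false
f XOR (d XOR (f IFF ((f XOR d) IMPLIES (d IFF f)))) = false XOR false = false
(f AND d) IFF (f XOR (d XOR (f IFF ((f XOR d) IMPLIES (d IFF f))))) = false IFF false = true
f XOR d = false XOR true = true
f XOR (f XOR d) = false XOR true = true
((f AND d) IFF (f XOR (d XOR (f IFF ((f XOR d) IMPLIES (d IFF f)))))) XOR (f XOR (f XOR d)) = true XOR true = false
(((f AND d) IFF (f XOR (d XOR (f IFF ((f XOR d) IMPLIES (d IFF f)))))) XOR (f XOR (f XOR d))) IFF d = false IFF true = false
d OR f = true OR false = true
NOT (d OR f) = NOT true = false
((((f AND d) IFF (f XOR (d XOR (f IFF ((f XOR d) IMPLIES (d IFF f)))))) XOR (f XOR (f XOR d))) IFF d) XOR NOT (d OR f) = false XOR false = false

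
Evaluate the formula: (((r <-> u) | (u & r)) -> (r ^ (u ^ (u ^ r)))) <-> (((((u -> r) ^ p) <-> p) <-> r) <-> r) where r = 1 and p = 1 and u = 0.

0

r <-> u = 1 <-> 0 = 0
u & r = 0 & 1 = 0
(r <-> u) | (u & r) = 0 | 0 = 0
u ^ r = 0 ^ 1 = 1
u ^ (u ^ r) = 0 ^ 1 = 1
r ^ (u ^ (u ^ r)) = 1 ^ 1 = 0
((r <-> u) | (u & r)) -> (r ^ (u ^ (u ^ r))) = 0 -> 0 = 1
u -> r = 0 -> 1 = 1
(u -> r) ^ p = 1 ^ 1 = 0
((u -> r) ^ p) <-> p = 0 <-> 1 = 0
(((u -> r) ^ p) <-> p) <-> r = 0 <-> 1 = 0
((((u -> r) ^ p) <-> p) <-> r) <-> r = 0 <-> 1 = 0
(((r <-> u) | (u & r)) -> (r ^ (u ^ (u ^ r)))) <-> (((((u -> r) ^ p) <-> p) <-> r) <-> r) = 1 <-> 0 = 0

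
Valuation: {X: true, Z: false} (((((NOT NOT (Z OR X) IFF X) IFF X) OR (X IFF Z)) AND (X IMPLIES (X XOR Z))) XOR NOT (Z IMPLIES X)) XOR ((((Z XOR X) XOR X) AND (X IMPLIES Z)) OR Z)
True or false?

true

Z OR X = false OR true = true
NOT (Z OR X) = NOT true = false
NOT NOT (Z OR X) = NOT false = true
NOT NOT (Z OR X) IFF X = true IFF true = true
(NOT NOT (Z OR X) IFF X) IFF X = true IFF true = true
X IFF Z = true IFF false = false
((NOT NOT (Z OR X) IFF X) IFF X) OR (X IFF Z) = true OR false = true
X XOR Z = true XOR false = true
X IMPLIES (X XOR Z) = true IMPLIES true = true
(((NOT NOT (Z OR X) IFF X) IFF X) OR (X IFF Z)) AND (X IMPLIES (X XOR Z)) = true AND true = true
Z IMPLIES X = false IMPLIES true = true
NOT (Z IMPLIES X) = NOT true = false
((((NOT NOT (Z OR X) IFF X) IFF X) OR (X IFF Z)) AND (X IMPLIES (X XOR Z))) XOR NOT (Z IMPLIES X) = true XOR false = true
Z XOR X = false XOR true = true
(Z XOR X) XOR X = true XOR true = false
X IMPLIES Z = true IMPLIES false = false
((Z XOR X) XOR X) AND (X IMPLIES Z) = false AND false = false
(((Z XOR X) XOR X) AND (X IMPLIES Z)) OR Z = false OR false = false
(((((NOT NOT (Z OR X) IFF X) IFF X) OR (X IFF Z)) AND (X IMPLIES (X XOR Z))) XOR NOT (Z IMPLIES X)) XOR ((((Z XOR X) XOR X) AND (X IMPLIES Z)) OR Z) = true XOR false = true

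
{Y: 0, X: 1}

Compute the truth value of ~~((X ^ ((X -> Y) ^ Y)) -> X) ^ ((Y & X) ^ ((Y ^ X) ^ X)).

X -> Y = 1 -> 0 = 0
(X -> Y) ^ Y = 0 ^ 0 = 0
X ^ ((X -> Y) ^ Y) = 1 ^ 0 = 1
(X ^ ((X -> Y) ^ Y)) -> X = 1 -> 1 = 1
~((X ^ ((X -> Y) ^ Y)) -> X) = ~1 = 0
~~((X ^ ((X -> Y) ^ Y)) -> X) = ~0 = 1
Y & X = 0 & 1 = 0
Y ^ X = 0 ^ 1 = 1
(Y ^ X) ^ X = 1 ^ 1 = 0
(Y & X) ^ ((Y ^ X) ^ X) = 0 ^ 0 = 0
~~((X ^ ((X -> Y) ^ Y)) -> X) ^ ((Y & X) ^ ((Y ^ X) ^ X)) = 1 ^ 0 = 1

1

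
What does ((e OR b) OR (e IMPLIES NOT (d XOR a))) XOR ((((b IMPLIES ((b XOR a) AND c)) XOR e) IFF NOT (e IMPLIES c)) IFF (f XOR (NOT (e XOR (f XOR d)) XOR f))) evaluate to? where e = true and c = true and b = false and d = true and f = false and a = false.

false

e OR b = true OR false = true
d XOR a = true XOR false = true
NOT (d XOR a) = NOT true = false
e IMPLIES NOT (d XOR a) = true IMPLIES false = false
(e OR b) OR (e IMPLIES NOT (d XOR a)) = true OR false = true
b XOR a = false XOR false = false
(b XOR a) AND c = false AND true = false
b IMPLIES ((b XOR a) AND c) = false IMPLIES false = true
(b IMPLIES ((b XOR a) AND c)) XOR e = true XOR true = false
e IMPLIES c = true IMPLIES true = true
NOT (e IMPLIES c) = NOT true = false
((b IMPLIES ((b XOR a) AND c)) XOR e) IFF NOT (e IMPLIES c) = false IFF false = true
f XOR d = false XOR true = true
e XOR (f XOR d) = true XOR true = false
NOT (e XOR (f XOR d)) = NOT false = true
NOT (e XOR (f XOR d)) XOR f = true XOR false = true
f XOR (NOT (e XOR (f XOR d)) XOR f) = false XOR true = true
(((b IMPLIES ((b XOR a) AND c)) XOR e) IFF NOT (e IMPLIES c)) IFF (f XOR (NOT (e XOR (f XOR d)) XOR f)) = true IFF true = true
((e OR b) OR (e IMPLIES NOT (d XOR a))) XOR ((((b IMPLIES ((b XOR a) AND c)) XOR e) IFF NOT (e IMPLIES c)) IFF (f XOR (NOT (e XOR (f XOR d)) XOR f))) = true XOR true = false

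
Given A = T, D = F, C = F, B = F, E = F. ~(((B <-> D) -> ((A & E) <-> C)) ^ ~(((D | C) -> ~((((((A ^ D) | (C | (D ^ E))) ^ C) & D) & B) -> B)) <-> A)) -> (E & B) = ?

T

B <-> D = F <-> F = T
A & E = T & F = F
(A & E) <-> C = F <-> F = T
(B <-> D) -> ((A & E) <-> C) = T -> T = T
D | C = F | F = F
A ^ D = T ^ F = T
D ^ E = F ^ F = F
C | (D ^ E) = F | F = F
(A ^ D) | (C | (D ^ E)) = T | F = T
((A ^ D) | (C | (D ^ E))) ^ C = T ^ F = T
(((A ^ D) | (C | (D ^ E))) ^ C) & D = T & F = F
((((A ^ D) | (C | (D ^ E))) ^ C) & D) & B = F & F = F
(((((A ^ D) | (C | (D ^ E))) ^ C) & D) & B) -> B = F -> F = T
~((((((A ^ D) | (C | (D ^ E))) ^ C) & D) & B) -> B) = ~T = F
(D | C) -> ~((((((A ^ D) | (C | (D ^ E))) ^ C) & D) & B) -> B) = F -> F = T
((D | C) -> ~((((((A ^ D) | (C | (D ^ E))) ^ C) & D) & B) -> B)) <-> A = T <-> T = T
~(((D | C) -> ~((((((A ^ D) | (C | (D ^ E))) ^ C) & D) & B) -> B)) <-> A) = ~T = F
((B <-> D) -> ((A & E) <-> C)) ^ ~(((D | C) -> ~((((((A ^ D) | (C | (D ^ E))) ^ C) & D) & B) -> B)) <-> A) = T ^ F = T
~(((B <-> D) -> ((A & E) <-> C)) ^ ~(((D | C) -> ~((((((A ^ D) | (C | (D ^ E))) ^ C) & D) & B) -> B)) <-> A)) = ~T = F
E & B = F & F = F
~(((B <-> D) -> ((A & E) <-> C)) ^ ~(((D | C) -> ~((((((A ^ D) | (C | (D ^ E))) ^ C) & D) & B) -> B)) <-> A)) -> (E & B) = F -> F = T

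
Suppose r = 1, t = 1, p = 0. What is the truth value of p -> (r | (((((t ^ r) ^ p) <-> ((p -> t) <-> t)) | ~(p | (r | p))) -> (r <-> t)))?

1

t ^ r = 1 ^ 1 = 0
(t ^ r) ^ p = 0 ^ 0 = 0
p -> t = 0 -> 1 = 1
(p -> t) <-> t = 1 <-> 1 = 1
((t ^ r) ^ p) <-> ((p -> t) <-> t) = 0 <-> 1 = 0
r | p = 1 | 0 = 1
p | (r | p) = 0 | 1 = 1
~(p | (r | p)) = ~1 = 0
(((t ^ r) ^ p) <-> ((p -> t) <-> t)) | ~(p | (r | p)) = 0 | 0 = 0
r <-> t = 1 <-> 1 = 1
((((t ^ r) ^ p) <-> ((p -> t) <-> t)) | ~(p | (r | p))) -> (r <-> t) = 0 -> 1 = 1
r | (((((t ^ r) ^ p) <-> ((p -> t) <-> t)) | ~(p | (r | p))) -> (r <-> t)) = 1 | 1 = 1
p -> (r | (((((t ^ r) ^ p) <-> ((p -> t) <-> t)) | ~(p | (r | p))) -> (r <-> t))) = 0 -> 1 = 1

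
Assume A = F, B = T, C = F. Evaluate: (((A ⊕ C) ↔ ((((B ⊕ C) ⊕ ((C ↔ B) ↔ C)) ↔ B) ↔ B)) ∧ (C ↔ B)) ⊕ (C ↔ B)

F

Substituting A=F, B=T, C=F:
A ⊕ C = F ⊕ F = F
B ⊕ C = T ⊕ F = T
C ↔ B = F ↔ T = F
(C ↔ B) ↔ C = F ↔ F = T
(B ⊕ C) ⊕ ((C ↔ B) ↔ C) = T ⊕ T = F
((B ⊕ C) ⊕ ((C ↔ B) ↔ C)) ↔ B = F ↔ T = F
(((B ⊕ C) ⊕ ((C ↔ B) ↔ C)) ↔ B) ↔ B = F ↔ T = F
(A ⊕ C) ↔ ((((B ⊕ C) ⊕ ((C ↔ B) ↔ C)) ↔ B) ↔ B) = F ↔ F = T
C ↔ B = F ↔ T = F
((A ⊕ C) ↔ ((((B ⊕ C) ⊕ ((C ↔ B) ↔ C)) ↔ B) ↔ B)) ∧ (C ↔ B) = T ∧ F = F
C ↔ B = F ↔ T = F
(((A ⊕ C) ↔ ((((B ⊕ C) ⊕ ((C ↔ B) ↔ C)) ↔ B) ↔ B)) ∧ (C ↔ B)) ⊕ (C ↔ B) = F ⊕ F = F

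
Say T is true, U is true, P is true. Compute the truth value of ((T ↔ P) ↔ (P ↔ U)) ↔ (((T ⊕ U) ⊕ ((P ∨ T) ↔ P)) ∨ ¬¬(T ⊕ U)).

True

T ↔ P = True ↔ True = True
P ↔ U = True ↔ True = True
(T ↔ P) ↔ (P ↔ U) = True ↔ True = True
T ⊕ U = True ⊕ True = False
P ∨ T = True ∨ True = True
(P ∨ T) ↔ P = True ↔ True = True
(T ⊕ U) ⊕ ((P ∨ T) ↔ P) = False ⊕ True = True
T ⊕ U = True ⊕ True = False
¬(T ⊕ U) = ¬False = True
¬¬(T ⊕ U) = ¬True = False
((T ⊕ U) ⊕ ((P ∨ T) ↔ P)) ∨ ¬¬(T ⊕ U) = True ∨ False = True
((T ↔ P) ↔ (P ↔ U)) ↔ (((T ⊕ U) ⊕ ((P ∨ T) ↔ P)) ∨ ¬¬(T ⊕ U)) = True ↔ True = True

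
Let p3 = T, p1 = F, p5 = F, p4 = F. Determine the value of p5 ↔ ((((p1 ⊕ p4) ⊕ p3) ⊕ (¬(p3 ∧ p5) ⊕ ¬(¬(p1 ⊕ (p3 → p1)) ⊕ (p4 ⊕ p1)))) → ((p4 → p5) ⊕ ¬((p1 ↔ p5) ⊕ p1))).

p1 ⊕ p4 = F ⊕ F = F
(p1 ⊕ p4) ⊕ p3 = F ⊕ T = T
p3 ∧ p5 = T ∧ F = F
¬(p3 ∧ p5) = ¬F = T
p3 → p1 = T → F = F
p1 ⊕ (p3 → p1) = F ⊕ F = F
¬(p1 ⊕ (p3 → p1)) = ¬F = T
p4 ⊕ p1 = F ⊕ F = F
¬(p1 ⊕ (p3 → p1)) ⊕ (p4 ⊕ p1) = T ⊕ F = T
¬(¬(p1 ⊕ (p3 → p1)) ⊕ (p4 ⊕ p1)) = ¬T = F
¬(p3 ∧ p5) ⊕ ¬(¬(p1 ⊕ (p3 → p1)) ⊕ (p4 ⊕ p1)) = T ⊕ F = T
((p1 ⊕ p4) ⊕ p3) ⊕ (¬(p3 ∧ p5) ⊕ ¬(¬(p1 ⊕ (p3 → p1)) ⊕ (p4 ⊕ p1))) = T ⊕ T = F
p4 → p5 = F → F = T
p1 ↔ p5 = F ↔ F = T
(p1 ↔ p5) ⊕ p1 = T ⊕ F = T
¬((p1 ↔ p5) ⊕ p1) = ¬T = F
(p4 → p5) ⊕ ¬((p1 ↔ p5) ⊕ p1) = T ⊕ F = T
(((p1 ⊕ p4) ⊕ p3) ⊕ (¬(p3 ∧ p5) ⊕ ¬(¬(p1 ⊕ (p3 → p1)) ⊕ (p4 ⊕ p1)))) → ((p4 → p5) ⊕ ¬((p1 ↔ p5) ⊕ p1)) = F → T = T
p5 ↔ ((((p1 ⊕ p4) ⊕ p3) ⊕ (¬(p3 ∧ p5) ⊕ ¬(¬(p1 ⊕ (p3 → p1)) ⊕ (p4 ⊕ p1)))) → ((p4 → p5) ⊕ ¬((p1 ↔ p5) ⊕ p1))) = F ↔ T = F

F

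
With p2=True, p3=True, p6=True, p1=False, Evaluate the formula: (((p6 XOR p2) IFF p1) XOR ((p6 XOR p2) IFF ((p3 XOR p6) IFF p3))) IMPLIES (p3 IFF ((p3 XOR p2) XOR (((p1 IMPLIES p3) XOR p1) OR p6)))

p6 XOR p2 = True XOR True = False
(p6 XOR p2) IFF p1 = False IFF False = True
p6 XOR p2 = True XOR True = False
p3 XOR p6 = True XOR True = False
(p3 XOR p6) IFF p3 = False IFF True = False
(p6 XOR p2) IFF ((p3 XOR p6) IFF p3) = False IFF False = True
((p6 XOR p2) IFF p1) XOR ((p6 XOR p2) IFF ((p3 XOR p6) IFF p3)) = True XOR True = False
p3 XOR p2 = True XOR True = False
p1 IMPLIES p3 = False IMPLIES True = True
(p1 IMPLIES p3) XOR p1 = True XOR False = True
((p1 IMPLIES p3) XOR p1) OR p6 = True OR True = True
(p3 XOR p2) XOR (((p1 IMPLIES p3) XOR p1) OR p6) = False XOR True = True
p3 IFF ((p3 XOR p2) XOR (((p1 IMPLIES p3) XOR p1) OR p6)) = True IFF True = True
(((p6 XOR p2) IFF p1) XOR ((p6 XOR p2) IFF ((p3 XOR p6) IFF p3))) IMPLIES (p3 IFF ((p3 XOR p2) XOR (((p1 IMPLIES p3) XOR p1) OR p6))) = False IMPLIES True = True

True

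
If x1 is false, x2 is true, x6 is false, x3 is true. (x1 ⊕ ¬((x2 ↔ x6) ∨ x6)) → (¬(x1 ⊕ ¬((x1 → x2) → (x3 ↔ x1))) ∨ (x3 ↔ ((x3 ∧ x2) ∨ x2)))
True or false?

x2 ↔ x6 = True ↔ False = False
(x2 ↔ x6) ∨ x6 = False ∨ False = False
¬((x2 ↔ x6) ∨ x6) = ¬False = True
x1 ⊕ ¬((x2 ↔ x6) ∨ x6) = False ⊕ True = True
x1 → x2 = False → True = True
x3 ↔ x1 = True ↔ False = False
(x1 → x2) → (x3 ↔ x1) = True → False = False
¬((x1 → x2) → (x3 ↔ x1)) = ¬False = True
x1 ⊕ ¬((x1 → x2) → (x3 ↔ x1)) = False ⊕ True = True
¬(x1 ⊕ ¬((x1 → x2) → (x3 ↔ x1))) = ¬True = False
x3 ∧ x2 = True ∧ True = True
(x3 ∧ x2) ∨ x2 = True ∨ True = True
x3 ↔ ((x3 ∧ x2) ∨ x2) = True ↔ True = True
¬(x1 ⊕ ¬((x1 → x2) → (x3 ↔ x1))) ∨ (x3 ↔ ((x3 ∧ x2) ∨ x2)) = False ∨ True = True
(x1 ⊕ ¬((x2 ↔ x6) ∨ x6)) → (¬(x1 ⊕ ¬((x1 → x2) → (x3 ↔ x1))) ∨ (x3 ↔ ((x3 ∧ x2) ∨ x2))) = True → True = True

True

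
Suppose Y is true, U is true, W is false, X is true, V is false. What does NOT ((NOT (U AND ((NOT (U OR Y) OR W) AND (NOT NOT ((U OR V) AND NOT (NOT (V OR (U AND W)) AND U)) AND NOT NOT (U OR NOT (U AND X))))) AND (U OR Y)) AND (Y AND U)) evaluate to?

Substituting Y=true, U=true, W=false, X=true, V=false:
U OR Y = true OR true = true
NOT (U OR Y) = NOT true = false
NOT (U OR Y) OR W = false OR false = false
U OR V = true OR false = true
U AND W = true AND false = false
V OR (U AND W) = false OR false = false
NOT (V OR (U AND W)) = NOT false = true
NOT (V OR (U AND W)) AND U = true AND true = true
NOT (NOT (V OR (U AND W)) AND U) = NOT true = false
(U OR V) AND NOT (NOT (V OR (U AND W)) AND U) = true AND false = false
NOT ((U OR V) AND NOT (NOT (V OR (U AND W)) AND U)) = NOT false = true
NOT NOT ((U OR V) AND NOT (NOT (V OR (U AND W)) AND U)) = NOT true = false
U AND X = true AND true = true
NOT (U AND X) = NOT true = false
U OR NOT (U AND X) = true OR false = true
NOT (U OR NOT (U AND X)) = NOT true = false
NOT NOT (U OR NOT (U AND X)) = NOT false = true
NOT NOT ((U OR V) AND NOT (NOT (V OR (U AND W)) AND U)) AND NOT NOT (U OR NOT (U AND X)) = false AND true = false
(NOT (U OR Y) OR W) AND (NOT NOT ((U OR V) AND NOT (NOT (V OR (U AND W)) AND U)) AND NOT NOT (U OR NOT (U AND X))) = false AND false = false
U AND ((NOT (U OR Y) OR W) AND (NOT NOT ((U OR V) AND NOT (NOT (V OR (U AND W)) AND U)) AND NOT NOT (U OR NOT (U AND X)))) = true AND false = false
NOT (U AND ((NOT (U OR Y) OR W) AND (NOT NOT ((U OR V) AND NOT (NOT (V OR (U AND W)) AND U)) AND NOT NOT (U OR NOT (U AND X))))) = NOT false = true
U OR Y = true OR true = true
NOT (U AND ((NOT (U OR Y) OR W) AND (NOT NOT ((U OR V) AND NOT (NOT (V OR (U AND W)) AND U)) AND NOT NOT (U OR NOT (U AND X))))) AND (U OR Y) = true AND true = true
Y AND U = true AND true = true
(NOT (U AND ((NOT (U OR Y) OR W) AND (NOT NOT ((U OR V) AND NOT (NOT (V OR (U AND W)) AND U)) AND NOT NOT (U OR NOT (U AND X))))) AND (U OR Y)) AND (Y AND U) = true AND true = true
NOT ((NOT (U AND ((NOT (U OR Y) OR W) AND (NOT NOT ((U OR V) AND NOT (NOT (V OR (U AND W)) AND U)) AND NOT NOT (U OR NOT (U AND X))))) AND (U OR Y)) AND (Y AND U)) = NOT true = false

false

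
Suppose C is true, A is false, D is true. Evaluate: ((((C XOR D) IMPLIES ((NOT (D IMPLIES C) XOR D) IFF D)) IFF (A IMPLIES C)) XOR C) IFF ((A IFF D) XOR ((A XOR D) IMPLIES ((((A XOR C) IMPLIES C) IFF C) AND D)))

false

Substituting C=true, A=false, D=true:
C XOR D = true XOR true = false
D IMPLIES C = true IMPLIES true = true
NOT (D IMPLIES C) = NOT true = false
NOT (D IMPLIES C) XOR D = false XOR true = true
(NOT (D IMPLIES C) XOR D) IFF D = true IFF true = true
(C XOR D) IMPLIES ((NOT (D IMPLIES C) XOR D) IFF D) = false IMPLIES true = true
A IMPLIES C = false IMPLIES true = true
((C XOR D) IMPLIES ((NOT (D IMPLIES C) XOR D) IFF D)) IFF (A IMPLIES C) = true IFF true = true
(((C XOR D) IMPLIES ((NOT (D IMPLIES C) XOR D) IFF D)) IFF (A IMPLIES C)) XOR C = true XOR true = false
A IFF D = false IFF true = false
A XOR D = false XOR true = true
A XOR C = false XOR true = true
(A XOR C) IMPLIES C = true IMPLIES true = true
((A XOR C) IMPLIES C) IFF C = true IFF true = true
(((A XOR C) IMPLIES C) IFF C) AND D = true AND true = true
(A XOR D) IMPLIES ((((A XOR C) IMPLIES C) IFF C) AND D) = true IMPLIES true = true
(A IFF D) XOR ((A XOR D) IMPLIES ((((A XOR C) IMPLIES C) IFF C) AND D)) = false XOR true = true
((((C XOR D) IMPLIES ((NOT (D IMPLIES C) XOR D) IFF D)) IFF (A IMPLIES C)) XOR C) IFF ((A IFF D) XOR ((A XOR D) IMPLIES ((((A XOR C) IMPLIES C) IFF C) AND D))) = false IFF true = false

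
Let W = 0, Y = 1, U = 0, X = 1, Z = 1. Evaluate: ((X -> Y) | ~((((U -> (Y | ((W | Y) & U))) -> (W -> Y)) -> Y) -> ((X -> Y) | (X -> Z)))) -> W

0

X -> Y = 1 -> 1 = 1
W | Y = 0 | 1 = 1
(W | Y) & U = 1 & 0 = 0
Y | ((W | Y) & U) = 1 | 0 = 1
U -> (Y | ((W | Y) & U)) = 0 -> 1 = 1
W -> Y = 0 -> 1 = 1
(U -> (Y | ((W | Y) & U))) -> (W -> Y) = 1 -> 1 = 1
((U -> (Y | ((W | Y) & U))) -> (W -> Y)) -> Y = 1 -> 1 = 1
X -> Y = 1 -> 1 = 1
X -> Z = 1 -> 1 = 1
(X -> Y) | (X -> Z) = 1 | 1 = 1
(((U -> (Y | ((W | Y) & U))) -> (W -> Y)) -> Y) -> ((X -> Y) | (X -> Z)) = 1 -> 1 = 1
~((((U -> (Y | ((W | Y) & U))) -> (W -> Y)) -> Y) -> ((X -> Y) | (X -> Z))) = ~1 = 0
(X -> Y) | ~((((U -> (Y | ((W | Y) & U))) -> (W -> Y)) -> Y) -> ((X -> Y) | (X -> Z))) = 1 | 0 = 1
((X -> Y) | ~((((U -> (Y | ((W | Y) & U))) -> (W -> Y)) -> Y) -> ((X -> Y) | (X -> Z)))) -> W = 1 -> 0 = 0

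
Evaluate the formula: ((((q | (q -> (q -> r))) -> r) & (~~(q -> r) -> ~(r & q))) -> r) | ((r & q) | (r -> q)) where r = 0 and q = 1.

1

Substituting r=0, q=1:
q -> r = 1 -> 0 = 0
q -> (q -> r) = 1 -> 0 = 0
q | (q -> (q -> r)) = 1 | 0 = 1
(q | (q -> (q -> r))) -> r = 1 -> 0 = 0
q -> r = 1 -> 0 = 0
~(q -> r) = ~0 = 1
~~(q -> r) = ~1 = 0
r & q = 0 & 1 = 0
~(r & q) = ~0 = 1
~~(q -> r) -> ~(r & q) = 0 -> 1 = 1
((q | (q -> (q -> r))) -> r) & (~~(q -> r) -> ~(r & q)) = 0 & 1 = 0
(((q | (q -> (q -> r))) -> r) & (~~(q -> r) -> ~(r & q))) -> r = 0 -> 0 = 1
r & q = 0 & 1 = 0
r -> q = 0 -> 1 = 1
(r & q) | (r -> q) = 0 | 1 = 1
((((q | (q -> (q -> r))) -> r) & (~~(q -> r) -> ~(r & q))) -> r) | ((r & q) | (r -> q)) = 1 | 1 = 1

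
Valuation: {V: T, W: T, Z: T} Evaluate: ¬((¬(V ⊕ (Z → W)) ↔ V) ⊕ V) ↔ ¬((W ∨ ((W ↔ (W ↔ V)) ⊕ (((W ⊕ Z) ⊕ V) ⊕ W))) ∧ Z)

F

Substituting V=T, W=T, Z=T:
Z → W = T → T = T
V ⊕ (Z → W) = T ⊕ T = F
¬(V ⊕ (Z → W)) = ¬F = T
¬(V ⊕ (Z → W)) ↔ V = T ↔ T = T
(¬(V ⊕ (Z → W)) ↔ V) ⊕ V = T ⊕ T = F
¬((¬(V ⊕ (Z → W)) ↔ V) ⊕ V) = ¬F = T
W ↔ V = T ↔ T = T
W ↔ (W ↔ V) = T ↔ T = T
W ⊕ Z = T ⊕ T = F
(W ⊕ Z) ⊕ V = F ⊕ T = T
((W ⊕ Z) ⊕ V) ⊕ W = T ⊕ T = F
(W ↔ (W ↔ V)) ⊕ (((W ⊕ Z) ⊕ V) ⊕ W) = T ⊕ F = T
W ∨ ((W ↔ (W ↔ V)) ⊕ (((W ⊕ Z) ⊕ V) ⊕ W)) = T ∨ T = T
(W ∨ ((W ↔ (W ↔ V)) ⊕ (((W ⊕ Z) ⊕ V) ⊕ W))) ∧ Z = T ∧ T = T
¬((W ∨ ((W ↔ (W ↔ V)) ⊕ (((W ⊕ Z) ⊕ V) ⊕ W))) ∧ Z) = ¬T = F
¬((¬(V ⊕ (Z → W)) ↔ V) ⊕ V) ↔ ¬((W ∨ ((W ↔ (W ↔ V)) ⊕ (((W ⊕ Z) ⊕ V) ⊕ W))) ∧ Z) = T ↔ F = F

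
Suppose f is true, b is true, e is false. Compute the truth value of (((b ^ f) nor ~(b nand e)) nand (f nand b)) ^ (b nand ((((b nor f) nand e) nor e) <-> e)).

b ^ f = T ^ T = F
b nand e = T nand F = T
~(b nand e) = ~T = F
(b ^ f) nor ~(b nand e) = F nor F = T
f nand b = T nand T = F
((b ^ f) nor ~(b nand e)) nand (f nand b) = T nand F = T
b nor f = T nor T = F
(b nor f) nand e = F nand F = T
((b nor f) nand e) nor e = T nor F = F
(((b nor f) nand e) nor e) <-> e = F <-> F = T
b nand ((((b nor f) nand e) nor e) <-> e) = T nand T = F
(((b ^ f) nor ~(b nand e)) nand (f nand b)) ^ (b nand ((((b nor f) nand e) nor e) <-> e)) = T ^ F = T

T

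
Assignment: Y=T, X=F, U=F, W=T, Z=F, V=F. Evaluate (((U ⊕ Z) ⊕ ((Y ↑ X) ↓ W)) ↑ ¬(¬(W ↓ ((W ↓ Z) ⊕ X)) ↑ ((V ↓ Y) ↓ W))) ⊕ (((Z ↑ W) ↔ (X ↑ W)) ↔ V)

T

U ⊕ Z = F ⊕ F = F
Y ↑ X = T ↑ F = T
(Y ↑ X) ↓ W = T ↓ T = F
(U ⊕ Z) ⊕ ((Y ↑ X) ↓ W) = F ⊕ F = F
W ↓ Z = T ↓ F = F
(W ↓ Z) ⊕ X = F ⊕ F = F
W ↓ ((W ↓ Z) ⊕ X) = T ↓ F = F
¬(W ↓ ((W ↓ Z) ⊕ X)) = ¬F = T
V ↓ Y = F ↓ T = F
(V ↓ Y) ↓ W = F ↓ T = F
¬(W ↓ ((W ↓ Z) ⊕ X)) ↑ ((V ↓ Y) ↓ W) = T ↑ F = T
¬(¬(W ↓ ((W ↓ Z) ⊕ X)) ↑ ((V ↓ Y) ↓ W)) = ¬T = F
((U ⊕ Z) ⊕ ((Y ↑ X) ↓ W)) ↑ ¬(¬(W ↓ ((W ↓ Z) ⊕ X)) ↑ ((V ↓ Y) ↓ W)) = F ↑ F = T
Z ↑ W = F ↑ T = T
X ↑ W = F ↑ T = T
(Z ↑ W) ↔ (X ↑ W) = T ↔ T = T
((Z ↑ W) ↔ (X ↑ W)) ↔ V = T ↔ F = F
(((U ⊕ Z) ⊕ ((Y ↑ X) ↓ W)) ↑ ¬(¬(W ↓ ((W ↓ Z) ⊕ X)) ↑ ((V ↓ Y) ↓ W))) ⊕ (((Z ↑ W) ↔ (X ↑ W)) ↔ V) = T ⊕ F = T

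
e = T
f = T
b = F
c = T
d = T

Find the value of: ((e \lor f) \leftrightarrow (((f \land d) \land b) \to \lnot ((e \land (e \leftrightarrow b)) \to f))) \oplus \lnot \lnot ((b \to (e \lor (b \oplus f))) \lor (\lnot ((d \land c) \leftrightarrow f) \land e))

F

e \lor f = T \lor T = T
f \land d = T \land T = T
(f \land d) \land b = T \land F = F
e \leftrightarrow b = T \leftrightarrow F = F
e \land (e \leftrightarrow b) = T \land F = F
(e \land (e \leftrightarrow b)) \to f = F \to T = T
\lnot ((e \land (e \leftrightarrow b)) \to f) = \lnot T = F
((f \land d) \land b) \to \lnot ((e \land (e \leftrightarrow b)) \to f) = F \to F = T
(e \lor f) \leftrightarrow (((f \land d) \land b) \to \lnot ((e \land (e \leftrightarrow b)) \to f)) = T \leftrightarrow T = T
b \oplus f = F \oplus T = T
e \lor (b \oplus f) = T \lor T = T
b \to (e \lor (b \oplus f)) = F \to T = T
d \land c = T \land T = T
(d \land c) \leftrightarrow f = T \leftrightarrow T = T
\lnot ((d \land c) \leftrightarrow f) = \lnot T = F
\lnot ((d \land c) \leftrightarrow f) \land e = F \land T = F
(b \to (e \lor (b \oplus f))) \lor (\lnot ((d \land c) \leftrightarrow f) \land e) = T \lor F = T
\lnot ((b \to (e \lor (b \oplus f))) \lor (\lnot ((d \land c) \leftrightarrow f) \land e)) = \lnot T = F
\lnot \lnot ((b \to (e \lor (b \oplus f))) \lor (\lnot ((d \land c) \leftrightarrow f) \land e)) = \lnot F = T
((e \lor f) \leftrightarrow (((f \land d) \land b) \to \lnot ((e \land (e \leftrightarrow b)) \to f))) \oplus \lnot \lnot ((b \to (e \lor (b \oplus f))) \lor (\lnot ((d \land c) \leftrightarrow f) \land e)) = T \oplus T = F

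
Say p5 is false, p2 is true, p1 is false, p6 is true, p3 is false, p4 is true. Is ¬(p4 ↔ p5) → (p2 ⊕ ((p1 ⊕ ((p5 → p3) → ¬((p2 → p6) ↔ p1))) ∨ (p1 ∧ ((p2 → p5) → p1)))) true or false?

p4 ↔ p5 = T ↔ F = F
¬(p4 ↔ p5) = ¬F = T
p5 → p3 = F → F = T
p2 → p6 = T → T = T
(p2 → p6) ↔ p1 = T ↔ F = F
¬((p2 → p6) ↔ p1) = ¬F = T
(p5 → p3) → ¬((p2 → p6) ↔ p1) = T → T = T
p1 ⊕ ((p5 → p3) → ¬((p2 → p6) ↔ p1)) = F ⊕ T = T
p2 → p5 = T → F = F
(p2 → p5) → p1 = F → F = T
p1 ∧ ((p2 → p5) → p1) = F ∧ T = F
(p1 ⊕ ((p5 → p3) → ¬((p2 → p6) ↔ p1))) ∨ (p1 ∧ ((p2 → p5) → p1)) = T ∨ F = T
p2 ⊕ ((p1 ⊕ ((p5 → p3) → ¬((p2 → p6) ↔ p1))) ∨ (p1 ∧ ((p2 → p5) → p1))) = T ⊕ T = F
¬(p4 ↔ p5) → (p2 ⊕ ((p1 ⊕ ((p5 → p3) → ¬((p2 → p6) ↔ p1))) ∨ (p1 ∧ ((p2 → p5) → p1)))) = T → F = F

F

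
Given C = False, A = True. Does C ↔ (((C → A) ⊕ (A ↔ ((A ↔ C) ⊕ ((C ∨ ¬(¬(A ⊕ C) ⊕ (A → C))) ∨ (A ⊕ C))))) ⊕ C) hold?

C → A = False → True = True
A ↔ C = True ↔ False = False
A ⊕ C = True ⊕ False = True
¬(A ⊕ C) = ¬True = False
A → C = True → False = False
¬(A ⊕ C) ⊕ (A → C) = False ⊕ False = False
¬(¬(A ⊕ C) ⊕ (A → C)) = ¬False = True
C ∨ ¬(¬(A ⊕ C) ⊕ (A → C)) = False ∨ True = True
A ⊕ C = True ⊕ False = True
(C ∨ ¬(¬(A ⊕ C) ⊕ (A → C))) ∨ (A ⊕ C) = True ∨ True = True
(A ↔ C) ⊕ ((C ∨ ¬(¬(A ⊕ C) ⊕ (A → C))) ∨ (A ⊕ C)) = False ⊕ True = True
A ↔ ((A ↔ C) ⊕ ((C ∨ ¬(¬(A ⊕ C) ⊕ (A → C))) ∨ (A ⊕ C))) = True ↔ True = True
(C → A) ⊕ (A ↔ ((A ↔ C) ⊕ ((C ∨ ¬(¬(A ⊕ C) ⊕ (A → C))) ∨ (A ⊕ C)))) = True ⊕ True = False
((C → A) ⊕ (A ↔ ((A ↔ C) ⊕ ((C ∨ ¬(¬(A ⊕ C) ⊕ (A → C))) ∨ (A ⊕ C))))) ⊕ C = False ⊕ False = False
C ↔ (((C → A) ⊕ (A ↔ ((A ↔ C) ⊕ ((C ∨ ¬(¬(A ⊕ C) ⊕ (A → C))) ∨ (A ⊕ C))))) ⊕ C) = False ↔ False = True

True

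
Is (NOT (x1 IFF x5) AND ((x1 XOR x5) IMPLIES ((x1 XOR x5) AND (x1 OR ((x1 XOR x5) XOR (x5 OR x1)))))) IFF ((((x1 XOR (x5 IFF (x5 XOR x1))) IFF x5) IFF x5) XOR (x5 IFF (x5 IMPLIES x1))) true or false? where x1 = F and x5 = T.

x1 IFF x5 = F IFF T = F
NOT (x1 IFF x5) = NOT F = T
x1 XOR x5 = F XOR T = T
x1 XOR x5 = F XOR T = T
x1 XOR x5 = F XOR T = T
x5 OR x1 = T OR F = T
(x1 XOR x5) XOR (x5 OR x1) = T XOR T = F
x1 OR ((x1 XOR x5) XOR (x5 OR x1)) = F OR F = F
(x1 XOR x5) AND (x1 OR ((x1 XOR x5) XOR (x5 OR x1))) = T AND F = F
(x1 XOR x5) IMPLIES ((x1 XOR x5) AND (x1 OR ((x1 XOR x5) XOR (x5 OR x1)))) = T IMPLIES F = F
NOT (x1 IFF x5) AND ((x1 XOR x5) IMPLIES ((x1 XOR x5) AND (x1 OR ((x1 XOR x5) XOR (x5 OR x1))))) = T AND F = F
x5 XOR x1 = T XOR F = T
x5 IFF (x5 XOR x1) = T IFF T = T
x1 XOR (x5 IFF (x5 XOR x1)) = F XOR T = T
(x1 XOR (x5 IFF (x5 XOR x1))) IFF x5 = T IFF T = T
((x1 XOR (x5 IFF (x5 XOR x1))) IFF x5) IFF x5 = T IFF T = T
x5 IMPLIES x1 = T IMPLIES F = F
x5 IFF (x5 IMPLIES x1) = T IFF F = F
(((x1 XOR (x5 IFF (x5 XOR x1))) IFF x5) IFF x5) XOR (x5 IFF (x5 IMPLIES x1)) = T XOR F = T
(NOT (x1 IFF x5) AND ((x1 XOR x5) IMPLIES ((x1 XOR x5) AND (x1 OR ((x1 XOR x5) XOR (x5 OR x1)))))) IFF ((((x1 XOR (x5 IFF (x5 XOR x1))) IFF x5) IFF x5) XOR (x5 IFF (x5 IMPLIES x1))) = F IFF T = F

F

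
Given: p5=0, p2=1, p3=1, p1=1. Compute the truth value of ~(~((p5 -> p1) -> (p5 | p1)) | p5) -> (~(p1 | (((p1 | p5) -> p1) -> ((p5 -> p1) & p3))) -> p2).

1

Substituting p5=0, p2=1, p3=1, p1=1:
p5 -> p1 = 0 -> 1 = 1
p5 | p1 = 0 | 1 = 1
(p5 -> p1) -> (p5 | p1) = 1 -> 1 = 1
~((p5 -> p1) -> (p5 | p1)) = ~1 = 0
~((p5 -> p1) -> (p5 | p1)) | p5 = 0 | 0 = 0
~(~((p5 -> p1) -> (p5 | p1)) | p5) = ~0 = 1
p1 | p5 = 1 | 0 = 1
(p1 | p5) -> p1 = 1 -> 1 = 1
p5 -> p1 = 0 -> 1 = 1
(p5 -> p1) & p3 = 1 & 1 = 1
((p1 | p5) -> p1) -> ((p5 -> p1) & p3) = 1 -> 1 = 1
p1 | (((p1 | p5) -> p1) -> ((p5 -> p1) & p3)) = 1 | 1 = 1
~(p1 | (((p1 | p5) -> p1) -> ((p5 -> p1) & p3))) = ~1 = 0
~(p1 | (((p1 | p5) -> p1) -> ((p5 -> p1) & p3))) -> p2 = 0 -> 1 = 1
~(~((p5 -> p1) -> (p5 | p1)) | p5) -> (~(p1 | (((p1 | p5) -> p1) -> ((p5 -> p1) & p3))) -> p2) = 1 -> 1 = 1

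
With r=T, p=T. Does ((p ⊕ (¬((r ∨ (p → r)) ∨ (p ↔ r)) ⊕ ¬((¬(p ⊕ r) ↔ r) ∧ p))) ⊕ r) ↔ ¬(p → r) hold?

Substituting r=T, p=T:
p → r = T → T = T
r ∨ (p → r) = T ∨ T = T
p ↔ r = T ↔ T = T
(r ∨ (p → r)) ∨ (p ↔ r) = T ∨ T = T
¬((r ∨ (p → r)) ∨ (p ↔ r)) = ¬T = F
p ⊕ r = T ⊕ T = F
¬(p ⊕ r) = ¬F = T
¬(p ⊕ r) ↔ r = T ↔ T = T
(¬(p ⊕ r) ↔ r) ∧ p = T ∧ T = T
¬((¬(p ⊕ r) ↔ r) ∧ p) = ¬T = F
¬((r ∨ (p → r)) ∨ (p ↔ r)) ⊕ ¬((¬(p ⊕ r) ↔ r) ∧ p) = F ⊕ F = F
p ⊕ (¬((r ∨ (p → r)) ∨ (p ↔ r)) ⊕ ¬((¬(p ⊕ r) ↔ r) ∧ p)) = T ⊕ F = T
(p ⊕ (¬((r ∨ (p → r)) ∨ (p ↔ r)) ⊕ ¬((¬(p ⊕ r) ↔ r) ∧ p))) ⊕ r = T ⊕ T = F
p → r = T → T = T
¬(p → r) = ¬T = F
((p ⊕ (¬((r ∨ (p → r)) ∨ (p ↔ r)) ⊕ ¬((¬(p ⊕ r) ↔ r) ∧ p))) ⊕ r) ↔ ¬(p → r) = F ↔ F = T

T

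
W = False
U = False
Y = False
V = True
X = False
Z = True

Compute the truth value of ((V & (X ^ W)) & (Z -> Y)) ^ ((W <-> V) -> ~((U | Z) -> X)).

X ^ W = False ^ False = False
V & (X ^ W) = True & False = False
Z -> Y = True -> False = False
(V & (X ^ W)) & (Z -> Y) = False & False = False
W <-> V = False <-> True = False
U | Z = False | True = True
(U | Z) -> X = True -> False = False
~((U | Z) -> X) = ~False = True
(W <-> V) -> ~((U | Z) -> X) = False -> True = True
((V & (X ^ W)) & (Z -> Y)) ^ ((W <-> V) -> ~((U | Z) -> X)) = False ^ True = True

True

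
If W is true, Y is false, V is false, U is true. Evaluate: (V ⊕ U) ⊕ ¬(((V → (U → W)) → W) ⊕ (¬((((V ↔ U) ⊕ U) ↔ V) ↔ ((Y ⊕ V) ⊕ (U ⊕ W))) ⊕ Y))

V ⊕ U = F ⊕ T = T
U → W = T → T = T
V → (U → W) = F → T = T
(V → (U → W)) → W = T → T = T
V ↔ U = F ↔ T = F
(V ↔ U) ⊕ U = F ⊕ T = T
((V ↔ U) ⊕ U) ↔ V = T ↔ F = F
Y ⊕ V = F ⊕ F = F
U ⊕ W = T ⊕ T = F
(Y ⊕ V) ⊕ (U ⊕ W) = F ⊕ F = F
(((V ↔ U) ⊕ U) ↔ V) ↔ ((Y ⊕ V) ⊕ (U ⊕ W)) = F ↔ F = T
¬((((V ↔ U) ⊕ U) ↔ V) ↔ ((Y ⊕ V) ⊕ (U ⊕ W))) = ¬T = F
¬((((V ↔ U) ⊕ U) ↔ V) ↔ ((Y ⊕ V) ⊕ (U ⊕ W))) ⊕ Y = F ⊕ F = F
((V → (U → W)) → W) ⊕ (¬((((V ↔ U) ⊕ U) ↔ V) ↔ ((Y ⊕ V) ⊕ (U ⊕ W))) ⊕ Y) = T ⊕ F = T
¬(((V → (U → W)) → W) ⊕ (¬((((V ↔ U) ⊕ U) ↔ V) ↔ ((Y ⊕ V) ⊕ (U ⊕ W))) ⊕ Y)) = ¬T = F
(V ⊕ U) ⊕ ¬(((V → (U → W)) → W) ⊕ (¬((((V ↔ U) ⊕ U) ↔ V) ↔ ((Y ⊕ V) ⊕ (U ⊕ W))) ⊕ Y)) = T ⊕ F = T

T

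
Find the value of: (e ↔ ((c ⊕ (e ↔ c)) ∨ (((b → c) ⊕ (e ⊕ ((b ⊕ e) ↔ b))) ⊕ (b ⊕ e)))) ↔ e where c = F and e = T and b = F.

T

e ↔ c = T ↔ F = F
c ⊕ (e ↔ c) = F ⊕ F = F
b → c = F → F = T
b ⊕ e = F ⊕ T = T
(b ⊕ e) ↔ b = T ↔ F = F
e ⊕ ((b ⊕ e) ↔ b) = T ⊕ F = T
(b → c) ⊕ (e ⊕ ((b ⊕ e) ↔ b)) = T ⊕ T = F
b ⊕ e = F ⊕ T = T
((b → c) ⊕ (e ⊕ ((b ⊕ e) ↔ b))) ⊕ (b ⊕ e) = F ⊕ T = T
(c ⊕ (e ↔ c)) ∨ (((b → c) ⊕ (e ⊕ ((b ⊕ e) ↔ b))) ⊕ (b ⊕ e)) = F ∨ T = T
e ↔ ((c ⊕ (e ↔ c)) ∨ (((b → c) ⊕ (e ⊕ ((b ⊕ e) ↔ b))) ⊕ (b ⊕ e))) = T ↔ T = T
(e ↔ ((c ⊕ (e ↔ c)) ∨ (((b → c) ⊕ (e ⊕ ((b ⊕ e) ↔ b))) ⊕ (b ⊕ e)))) ↔ e = T ↔ T = T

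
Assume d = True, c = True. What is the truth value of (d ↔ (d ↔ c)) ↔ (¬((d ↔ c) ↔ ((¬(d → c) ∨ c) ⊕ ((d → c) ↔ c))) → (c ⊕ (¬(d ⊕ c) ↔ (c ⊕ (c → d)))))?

True

Substituting d=True, c=True:
d ↔ c = True ↔ True = True
d ↔ (d ↔ c) = True ↔ True = True
d ↔ c = True ↔ True = True
d → c = True → True = True
¬(d → c) = ¬True = False
¬(d → c) ∨ c = False ∨ True = True
d → c = True → True = True
(d → c) ↔ c = True ↔ True = True
(¬(d → c) ∨ c) ⊕ ((d → c) ↔ c) = True ⊕ True = False
(d ↔ c) ↔ ((¬(d → c) ∨ c) ⊕ ((d → c) ↔ c)) = True ↔ False = False
¬((d ↔ c) ↔ ((¬(d → c) ∨ c) ⊕ ((d → c) ↔ c))) = ¬False = True
d ⊕ c = True ⊕ True = False
¬(d ⊕ c) = ¬False = True
c → d = True → True = True
c ⊕ (c → d) = True ⊕ True = False
¬(d ⊕ c) ↔ (c ⊕ (c → d)) = True ↔ False = False
c ⊕ (¬(d ⊕ c) ↔ (c ⊕ (c → d))) = True ⊕ False = True
¬((d ↔ c) ↔ ((¬(d → c) ∨ c) ⊕ ((d → c) ↔ c))) → (c ⊕ (¬(d ⊕ c) ↔ (c ⊕ (c → d)))) = True → True = True
(d ↔ (d ↔ c)) ↔ (¬((d ↔ c) ↔ ((¬(d → c) ∨ c) ⊕ ((d → c) ↔ c))) → (c ⊕ (¬(d ⊕ c) ↔ (c ⊕ (c → d))))) = True ↔ True = True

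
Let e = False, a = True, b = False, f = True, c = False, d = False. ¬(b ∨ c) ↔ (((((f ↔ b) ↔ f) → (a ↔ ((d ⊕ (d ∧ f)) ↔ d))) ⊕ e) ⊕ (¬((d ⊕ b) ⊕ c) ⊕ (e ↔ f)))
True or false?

False

b ∨ c = False ∨ False = False
¬(b ∨ c) = ¬False = True
f ↔ b = True ↔ False = False
(f ↔ b) ↔ f = False ↔ True = False
d ∧ f = False ∧ True = False
d ⊕ (d ∧ f) = False ⊕ False = False
(d ⊕ (d ∧ f)) ↔ d = False ↔ False = True
a ↔ ((d ⊕ (d ∧ f)) ↔ d) = True ↔ True = True
((f ↔ b) ↔ f) → (a ↔ ((d ⊕ (d ∧ f)) ↔ d)) = False → True = True
(((f ↔ b) ↔ f) → (a ↔ ((d ⊕ (d ∧ f)) ↔ d))) ⊕ e = True ⊕ False = True
d ⊕ b = False ⊕ False = False
(d ⊕ b) ⊕ c = False ⊕ False = False
¬((d ⊕ b) ⊕ c) = ¬False = True
e ↔ f = False ↔ True = False
¬((d ⊕ b) ⊕ c) ⊕ (e ↔ f) = True ⊕ False = True
((((f ↔ b) ↔ f) → (a ↔ ((d ⊕ (d ∧ f)) ↔ d))) ⊕ e) ⊕ (¬((d ⊕ b) ⊕ c) ⊕ (e ↔ f)) = True ⊕ True = False
¬(b ∨ c) ↔ (((((f ↔ b) ↔ f) → (a ↔ ((d ⊕ (d ∧ f)) ↔ d))) ⊕ e) ⊕ (¬((d ⊕ b) ⊕ c) ⊕ (e ↔ f))) = True ↔ False = False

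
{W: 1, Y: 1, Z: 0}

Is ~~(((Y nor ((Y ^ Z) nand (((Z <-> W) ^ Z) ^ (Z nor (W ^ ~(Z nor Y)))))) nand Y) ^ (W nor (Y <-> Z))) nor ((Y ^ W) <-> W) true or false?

0

Substituting W=1, Y=1, Z=0:
Y ^ Z = 1 ^ 0 = 1
Z <-> W = 0 <-> 1 = 0
(Z <-> W) ^ Z = 0 ^ 0 = 0
Z nor Y = 0 nor 1 = 0
~(Z nor Y) = ~0 = 1
W ^ ~(Z nor Y) = 1 ^ 1 = 0
Z nor (W ^ ~(Z nor Y)) = 0 nor 0 = 1
((Z <-> W) ^ Z) ^ (Z nor (W ^ ~(Z nor Y))) = 0 ^ 1 = 1
(Y ^ Z) nand (((Z <-> W) ^ Z) ^ (Z nor (W ^ ~(Z nor Y)))) = 1 nand 1 = 0
Y nor ((Y ^ Z) nand (((Z <-> W) ^ Z) ^ (Z nor (W ^ ~(Z nor Y))))) = 1 nor 0 = 0
(Y nor ((Y ^ Z) nand (((Z <-> W) ^ Z) ^ (Z nor (W ^ ~(Z nor Y)))))) nand Y = 0 nand 1 = 1
Y <-> Z = 1 <-> 0 = 0
W nor (Y <-> Z) = 1 nor 0 = 0
((Y nor ((Y ^ Z) nand (((Z <-> W) ^ Z) ^ (Z nor (W ^ ~(Z nor Y)))))) nand Y) ^ (W nor (Y <-> Z)) = 1 ^ 0 = 1
~(((Y nor ((Y ^ Z) nand (((Z <-> W) ^ Z) ^ (Z nor (W ^ ~(Z nor Y)))))) nand Y) ^ (W nor (Y <-> Z))) = ~1 = 0
~~(((Y nor ((Y ^ Z) nand (((Z <-> W) ^ Z) ^ (Z nor (W ^ ~(Z nor Y)))))) nand Y) ^ (W nor (Y <-> Z))) = ~0 = 1
Y ^ W = 1 ^ 1 = 0
(Y ^ W) <-> W = 0 <-> 1 = 0
~~(((Y nor ((Y ^ Z) nand (((Z <-> W) ^ Z) ^ (Z nor (W ^ ~(Z nor Y)))))) nand Y) ^ (W nor (Y <-> Z))) nor ((Y ^ W) <-> W) = 1 nor 0 = 0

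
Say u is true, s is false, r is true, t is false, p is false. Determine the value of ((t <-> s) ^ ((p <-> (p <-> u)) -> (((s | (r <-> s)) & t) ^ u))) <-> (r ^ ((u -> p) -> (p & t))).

T

t <-> s = F <-> F = T
p <-> u = F <-> T = F
p <-> (p <-> u) = F <-> F = T
r <-> s = T <-> F = F
s | (r <-> s) = F | F = F
(s | (r <-> s)) & t = F & F = F
((s | (r <-> s)) & t) ^ u = F ^ T = T
(p <-> (p <-> u)) -> (((s | (r <-> s)) & t) ^ u) = T -> T = T
(t <-> s) ^ ((p <-> (p <-> u)) -> (((s | (r <-> s)) & t) ^ u)) = T ^ T = F
u -> p = T -> F = F
p & t = F & F = F
(u -> p) -> (p & t) = F -> F = T
r ^ ((u -> p) -> (p & t)) = T ^ T = F
((t <-> s) ^ ((p <-> (p <-> u)) -> (((s | (r <-> s)) & t) ^ u))) <-> (r ^ ((u -> p) -> (p & t))) = F <-> F = T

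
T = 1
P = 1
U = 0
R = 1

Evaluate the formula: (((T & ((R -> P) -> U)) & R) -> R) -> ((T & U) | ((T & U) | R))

R -> P = 1 -> 1 = 1
(R -> P) -> U = 1 -> 0 = 0
T & ((R -> P) -> U) = 1 & 0 = 0
(T & ((R -> P) -> U)) & R = 0 & 1 = 0
((T & ((R -> P) -> U)) & R) -> R = 0 -> 1 = 1
T & U = 1 & 0 = 0
T & U = 1 & 0 = 0
(T & U) | R = 0 | 1 = 1
(T & U) | ((T & U) | R) = 0 | 1 = 1
(((T & ((R -> P) -> U)) & R) -> R) -> ((T & U) | ((T & U) | R)) = 1 -> 1 = 1

1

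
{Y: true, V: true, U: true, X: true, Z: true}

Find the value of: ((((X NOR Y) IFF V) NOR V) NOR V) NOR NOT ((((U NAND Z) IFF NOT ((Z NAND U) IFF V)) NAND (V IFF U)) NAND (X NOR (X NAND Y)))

X NOR Y = true NOR true = false
(X NOR Y) IFF V = false IFF true = false
((X NOR Y) IFF V) NOR V = false NOR true = false
(((X NOR Y) IFF V) NOR V) NOR V = false NOR true = false
U NAND Z = true NAND true = false
Z NAND U = true NAND true = false
(Z NAND U) IFF V = false IFF true = false
NOT ((Z NAND U) IFF V) = NOT false = true
(U NAND Z) IFF NOT ((Z NAND U) IFF V) = false IFF true = false
V IFF U = true IFF true = true
((U NAND Z) IFF NOT ((Z NAND U) IFF V)) NAND (V IFF U) = false NAND true = true
X NAND Y = true NAND true = false
X NOR (X NAND Y) = true NOR false = false
(((U NAND Z) IFF NOT ((Z NAND U) IFF V)) NAND (V IFF U)) NAND (X NOR (X NAND Y)) = true NAND false = true
NOT ((((U NAND Z) IFF NOT ((Z NAND U) IFF V)) NAND (V IFF U)) NAND (X NOR (X NAND Y))) = NOT true = false
((((X NOR Y) IFF V) NOR V) NOR V) NOR NOT ((((U NAND Z) IFF NOT ((Z NAND U) IFF V)) NAND (V IFF U)) NAND (X NOR (X NAND Y))) = false NOR false = true

true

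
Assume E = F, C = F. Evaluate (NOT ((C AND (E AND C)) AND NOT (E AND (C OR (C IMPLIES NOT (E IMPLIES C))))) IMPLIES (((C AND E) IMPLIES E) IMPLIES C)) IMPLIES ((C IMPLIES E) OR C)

T

E AND C = F AND F = F
C AND (E AND C) = F AND F = F
E IMPLIES C = F IMPLIES F = T
NOT (E IMPLIES C) = NOT T = F
C IMPLIES NOT (E IMPLIES C) = F IMPLIES F = T
C OR (C IMPLIES NOT (E IMPLIES C)) = F OR T = T
E AND (C OR (C IMPLIES NOT (E IMPLIES C))) = F AND T = F
NOT (E AND (C OR (C IMPLIES NOT (E IMPLIES C)))) = NOT F = T
(C AND (E AND C)) AND NOT (E AND (C OR (C IMPLIES NOT (E IMPLIES C)))) = F AND T = F
NOT ((C AND (E AND C)) AND NOT (E AND (C OR (C IMPLIES NOT (E IMPLIES C))))) = NOT F = T
C AND E = F AND F = F
(C AND E) IMPLIES E = F IMPLIES F = T
((C AND E) IMPLIES E) IMPLIES C = T IMPLIES F = F
NOT ((C AND (E AND C)) AND NOT (E AND (C OR (C IMPLIES NOT (E IMPLIES C))))) IMPLIES (((C AND E) IMPLIES E) IMPLIES C) = T IMPLIES F = F
C IMPLIES E = F IMPLIES F = T
(C IMPLIES E) OR C = T OR F = T
(NOT ((C AND (E AND C)) AND NOT (E AND (C OR (C IMPLIES NOT (E IMPLIES C))))) IMPLIES (((C AND E) IMPLIES E) IMPLIES C)) IMPLIES ((C IMPLIES E) OR C) = F IMPLIES T = T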